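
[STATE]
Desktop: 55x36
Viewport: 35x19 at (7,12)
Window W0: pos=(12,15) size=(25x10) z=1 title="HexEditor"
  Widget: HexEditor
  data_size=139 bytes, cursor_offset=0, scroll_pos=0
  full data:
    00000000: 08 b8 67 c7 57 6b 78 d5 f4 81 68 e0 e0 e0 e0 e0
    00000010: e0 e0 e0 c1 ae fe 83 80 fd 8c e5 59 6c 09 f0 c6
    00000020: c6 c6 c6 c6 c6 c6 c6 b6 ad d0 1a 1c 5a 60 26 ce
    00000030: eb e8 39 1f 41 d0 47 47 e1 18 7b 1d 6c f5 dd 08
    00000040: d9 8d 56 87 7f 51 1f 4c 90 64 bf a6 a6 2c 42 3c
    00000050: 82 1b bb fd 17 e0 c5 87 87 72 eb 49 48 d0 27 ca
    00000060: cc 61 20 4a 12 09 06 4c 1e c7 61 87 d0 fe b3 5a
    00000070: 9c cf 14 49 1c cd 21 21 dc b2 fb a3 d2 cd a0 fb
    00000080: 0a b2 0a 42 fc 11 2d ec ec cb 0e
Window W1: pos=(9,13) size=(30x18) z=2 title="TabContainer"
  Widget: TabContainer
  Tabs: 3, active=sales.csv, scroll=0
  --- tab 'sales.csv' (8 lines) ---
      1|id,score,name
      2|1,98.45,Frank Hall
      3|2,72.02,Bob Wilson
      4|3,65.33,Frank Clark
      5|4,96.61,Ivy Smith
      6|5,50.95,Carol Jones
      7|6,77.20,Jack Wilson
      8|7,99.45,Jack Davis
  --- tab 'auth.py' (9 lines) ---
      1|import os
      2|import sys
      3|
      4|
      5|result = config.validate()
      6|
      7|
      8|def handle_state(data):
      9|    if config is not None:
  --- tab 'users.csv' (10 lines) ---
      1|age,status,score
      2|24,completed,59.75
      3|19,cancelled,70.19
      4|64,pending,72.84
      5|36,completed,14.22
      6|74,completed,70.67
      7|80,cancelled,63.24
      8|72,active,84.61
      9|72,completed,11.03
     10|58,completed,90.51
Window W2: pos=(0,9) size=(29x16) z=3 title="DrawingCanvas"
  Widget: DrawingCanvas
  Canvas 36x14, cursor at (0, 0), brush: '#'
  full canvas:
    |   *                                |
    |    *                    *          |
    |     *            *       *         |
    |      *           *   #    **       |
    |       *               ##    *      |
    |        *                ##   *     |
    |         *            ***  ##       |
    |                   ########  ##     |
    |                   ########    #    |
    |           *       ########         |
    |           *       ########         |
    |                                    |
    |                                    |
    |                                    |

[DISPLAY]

                     ┃             
                   * ┃━━━━━━━━━┓   
            *       *┃         ┃   
*           *   #    ┃─────────┨   
 *               ##  ┃y │ users┃   
  *                ##┃─────────┃   
   *            ***  ┃         ┃   
             ########┃         ┃   
             ########┃         ┃   
     *       ########┃         ┃   
     *       ########┃         ┃   
                     ┃         ┃   
━━━━━━━━━━━━━━━━━━━━━┛         ┃   
  ┃7,99.45,Jack Davis          ┃   
  ┃                            ┃   
  ┃                            ┃   
  ┃                            ┃   
  ┃                            ┃   
  ┗━━━━━━━━━━━━━━━━━━━━━━━━━━━━┛   


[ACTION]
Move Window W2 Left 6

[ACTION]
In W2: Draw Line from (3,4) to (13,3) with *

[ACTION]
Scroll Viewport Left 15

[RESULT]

┃+  *                       ┃      
┃    *                    * ┃━━━━━━
┃     *            *       *┃      
┃    * *           *   #    ┃──────
┃    *  *               ##  ┃y │ us
┃    *   *                ##┃──────
┃    *    *            ***  ┃      
┃    *              ########┃      
┃    *              ########┃      
┃   *       *       ########┃      
┃   *       *       ########┃      
┃   *                       ┃      
┗━━━━━━━━━━━━━━━━━━━━━━━━━━━┛      
         ┃7,99.45,Jack Davis       
         ┃                         
         ┃                         
         ┃                         
         ┃                         
         ┗━━━━━━━━━━━━━━━━━━━━━━━━━


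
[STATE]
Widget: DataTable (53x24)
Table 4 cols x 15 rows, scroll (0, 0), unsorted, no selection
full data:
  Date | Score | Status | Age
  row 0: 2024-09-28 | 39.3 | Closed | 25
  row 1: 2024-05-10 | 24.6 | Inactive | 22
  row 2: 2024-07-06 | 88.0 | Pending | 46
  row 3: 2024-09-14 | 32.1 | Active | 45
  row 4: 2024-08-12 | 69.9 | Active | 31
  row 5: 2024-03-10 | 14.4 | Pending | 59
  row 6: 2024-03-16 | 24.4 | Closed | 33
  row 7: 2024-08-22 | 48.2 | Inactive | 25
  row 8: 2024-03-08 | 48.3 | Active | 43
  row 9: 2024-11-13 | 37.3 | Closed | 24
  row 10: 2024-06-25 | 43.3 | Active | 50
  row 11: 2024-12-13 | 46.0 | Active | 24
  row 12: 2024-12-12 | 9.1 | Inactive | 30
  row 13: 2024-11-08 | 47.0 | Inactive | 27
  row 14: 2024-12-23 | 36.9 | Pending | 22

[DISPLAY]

Date      │Score│Status  │Age                        
──────────┼─────┼────────┼───                        
2024-09-28│39.3 │Closed  │25                         
2024-05-10│24.6 │Inactive│22                         
2024-07-06│88.0 │Pending │46                         
2024-09-14│32.1 │Active  │45                         
2024-08-12│69.9 │Active  │31                         
2024-03-10│14.4 │Pending │59                         
2024-03-16│24.4 │Closed  │33                         
2024-08-22│48.2 │Inactive│25                         
2024-03-08│48.3 │Active  │43                         
2024-11-13│37.3 │Closed  │24                         
2024-06-25│43.3 │Active  │50                         
2024-12-13│46.0 │Active  │24                         
2024-12-12│9.1  │Inactive│30                         
2024-11-08│47.0 │Inactive│27                         
2024-12-23│36.9 │Pending │22                         
                                                     
                                                     
                                                     
                                                     
                                                     
                                                     
                                                     


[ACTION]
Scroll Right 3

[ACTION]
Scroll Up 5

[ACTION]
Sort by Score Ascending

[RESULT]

Date      │Scor▲│Status  │Age                        
──────────┼─────┼────────┼───                        
2024-12-12│9.1  │Inactive│30                         
2024-03-10│14.4 │Pending │59                         
2024-03-16│24.4 │Closed  │33                         
2024-05-10│24.6 │Inactive│22                         
2024-09-14│32.1 │Active  │45                         
2024-12-23│36.9 │Pending │22                         
2024-11-13│37.3 │Closed  │24                         
2024-09-28│39.3 │Closed  │25                         
2024-06-25│43.3 │Active  │50                         
2024-12-13│46.0 │Active  │24                         
2024-11-08│47.0 │Inactive│27                         
2024-08-22│48.2 │Inactive│25                         
2024-03-08│48.3 │Active  │43                         
2024-08-12│69.9 │Active  │31                         
2024-07-06│88.0 │Pending │46                         
                                                     
                                                     
                                                     
                                                     
                                                     
                                                     
                                                     


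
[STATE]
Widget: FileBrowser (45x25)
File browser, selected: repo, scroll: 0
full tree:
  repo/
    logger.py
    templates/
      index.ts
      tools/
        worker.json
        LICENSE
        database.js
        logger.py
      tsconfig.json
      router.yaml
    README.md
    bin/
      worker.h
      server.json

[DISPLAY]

> [-] repo/                                  
    logger.py                                
    [+] templates/                           
    README.md                                
    [+] bin/                                 
                                             
                                             
                                             
                                             
                                             
                                             
                                             
                                             
                                             
                                             
                                             
                                             
                                             
                                             
                                             
                                             
                                             
                                             
                                             
                                             


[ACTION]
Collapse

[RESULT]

> [+] repo/                                  
                                             
                                             
                                             
                                             
                                             
                                             
                                             
                                             
                                             
                                             
                                             
                                             
                                             
                                             
                                             
                                             
                                             
                                             
                                             
                                             
                                             
                                             
                                             
                                             


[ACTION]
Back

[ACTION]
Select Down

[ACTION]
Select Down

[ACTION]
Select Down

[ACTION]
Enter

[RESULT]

> [-] repo/                                  
    logger.py                                
    [+] templates/                           
    README.md                                
    [+] bin/                                 
                                             
                                             
                                             
                                             
                                             
                                             
                                             
                                             
                                             
                                             
                                             
                                             
                                             
                                             
                                             
                                             
                                             
                                             
                                             
                                             


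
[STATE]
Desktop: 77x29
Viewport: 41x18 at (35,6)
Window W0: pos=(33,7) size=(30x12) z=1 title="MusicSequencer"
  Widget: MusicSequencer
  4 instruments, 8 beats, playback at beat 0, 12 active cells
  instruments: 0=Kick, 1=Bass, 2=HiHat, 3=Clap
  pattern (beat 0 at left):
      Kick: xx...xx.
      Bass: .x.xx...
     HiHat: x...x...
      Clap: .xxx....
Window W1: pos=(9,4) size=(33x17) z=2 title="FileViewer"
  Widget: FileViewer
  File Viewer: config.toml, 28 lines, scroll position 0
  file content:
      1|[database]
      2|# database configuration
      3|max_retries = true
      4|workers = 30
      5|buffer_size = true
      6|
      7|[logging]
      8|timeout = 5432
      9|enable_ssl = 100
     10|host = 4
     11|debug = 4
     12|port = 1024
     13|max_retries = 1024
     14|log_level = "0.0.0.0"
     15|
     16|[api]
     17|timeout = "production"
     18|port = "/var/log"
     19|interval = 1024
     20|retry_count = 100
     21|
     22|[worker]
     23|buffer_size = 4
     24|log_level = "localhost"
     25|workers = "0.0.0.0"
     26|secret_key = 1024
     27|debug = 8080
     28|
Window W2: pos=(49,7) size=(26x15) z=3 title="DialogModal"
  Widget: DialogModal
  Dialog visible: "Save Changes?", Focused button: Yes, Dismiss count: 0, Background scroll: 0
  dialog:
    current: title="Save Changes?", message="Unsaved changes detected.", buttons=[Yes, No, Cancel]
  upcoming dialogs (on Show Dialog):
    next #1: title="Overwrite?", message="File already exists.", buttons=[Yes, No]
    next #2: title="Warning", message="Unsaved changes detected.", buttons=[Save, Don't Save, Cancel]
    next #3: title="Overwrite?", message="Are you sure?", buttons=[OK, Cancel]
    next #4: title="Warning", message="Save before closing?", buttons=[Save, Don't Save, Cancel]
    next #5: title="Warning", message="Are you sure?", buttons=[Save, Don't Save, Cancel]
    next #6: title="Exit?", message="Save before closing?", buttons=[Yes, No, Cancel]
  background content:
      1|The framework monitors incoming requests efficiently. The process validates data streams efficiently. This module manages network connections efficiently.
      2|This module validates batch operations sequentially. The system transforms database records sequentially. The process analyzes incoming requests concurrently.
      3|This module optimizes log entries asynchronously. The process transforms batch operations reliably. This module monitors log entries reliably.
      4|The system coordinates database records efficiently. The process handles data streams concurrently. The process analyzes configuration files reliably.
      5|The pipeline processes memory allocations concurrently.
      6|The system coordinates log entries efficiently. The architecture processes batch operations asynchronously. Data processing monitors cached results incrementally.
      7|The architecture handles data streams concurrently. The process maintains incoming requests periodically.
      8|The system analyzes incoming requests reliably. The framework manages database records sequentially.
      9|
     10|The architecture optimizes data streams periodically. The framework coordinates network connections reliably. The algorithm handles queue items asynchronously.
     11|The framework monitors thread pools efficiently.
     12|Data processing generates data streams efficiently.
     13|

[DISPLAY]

──────┨                                  
     ▲┃━━━━━━━┏━━━━━━━━━━━━━━━━━━━━━━━━┓ 
     █┃quencer┃ DialogModal            ┃ 
     ░┃───────┠────────────────────────┨ 
     ░┃234567 ┃The framework monitors i┃ 
     ░┃···██· ┃This module validates ba┃ 
     ░┃·██··· ┃This module optimizes lo┃ 
     ░┃··█··· ┃Th┌──────────────────┐ d┃ 
     ░┃██···· ┃Th│  Save Changes?   │ m┃ 
     ░┃       ┃Th│Unsaved changes de│ l┃ 
     ░┃       ┃Th│[Yes]  No   Cancel│es┃ 
     ░┃       ┃Th└──────────────────┘co┃ 
     ░┃━━━━━━━┃                        ┃ 
     ▼┃       ┃The architecture optimiz┃ 
━━━━━━┛       ┃The framework monitors t┃ 
              ┗━━━━━━━━━━━━━━━━━━━━━━━━┛ 
                                         
                                         


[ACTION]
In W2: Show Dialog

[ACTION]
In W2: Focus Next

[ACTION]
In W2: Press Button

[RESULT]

──────┨                                  
     ▲┃━━━━━━━┏━━━━━━━━━━━━━━━━━━━━━━━━┓ 
     █┃quencer┃ DialogModal            ┃ 
     ░┃───────┠────────────────────────┨ 
     ░┃234567 ┃The framework monitors i┃ 
     ░┃···██· ┃This module validates ba┃ 
     ░┃·██··· ┃This module optimizes lo┃ 
     ░┃··█··· ┃The system coordinates d┃ 
     ░┃██···· ┃The pipeline processes m┃ 
     ░┃       ┃The system coordinates l┃ 
     ░┃       ┃The architecture handles┃ 
     ░┃       ┃The system analyzes inco┃ 
     ░┃━━━━━━━┃                        ┃ 
     ▼┃       ┃The architecture optimiz┃ 
━━━━━━┛       ┃The framework monitors t┃ 
              ┗━━━━━━━━━━━━━━━━━━━━━━━━┛ 
                                         
                                         


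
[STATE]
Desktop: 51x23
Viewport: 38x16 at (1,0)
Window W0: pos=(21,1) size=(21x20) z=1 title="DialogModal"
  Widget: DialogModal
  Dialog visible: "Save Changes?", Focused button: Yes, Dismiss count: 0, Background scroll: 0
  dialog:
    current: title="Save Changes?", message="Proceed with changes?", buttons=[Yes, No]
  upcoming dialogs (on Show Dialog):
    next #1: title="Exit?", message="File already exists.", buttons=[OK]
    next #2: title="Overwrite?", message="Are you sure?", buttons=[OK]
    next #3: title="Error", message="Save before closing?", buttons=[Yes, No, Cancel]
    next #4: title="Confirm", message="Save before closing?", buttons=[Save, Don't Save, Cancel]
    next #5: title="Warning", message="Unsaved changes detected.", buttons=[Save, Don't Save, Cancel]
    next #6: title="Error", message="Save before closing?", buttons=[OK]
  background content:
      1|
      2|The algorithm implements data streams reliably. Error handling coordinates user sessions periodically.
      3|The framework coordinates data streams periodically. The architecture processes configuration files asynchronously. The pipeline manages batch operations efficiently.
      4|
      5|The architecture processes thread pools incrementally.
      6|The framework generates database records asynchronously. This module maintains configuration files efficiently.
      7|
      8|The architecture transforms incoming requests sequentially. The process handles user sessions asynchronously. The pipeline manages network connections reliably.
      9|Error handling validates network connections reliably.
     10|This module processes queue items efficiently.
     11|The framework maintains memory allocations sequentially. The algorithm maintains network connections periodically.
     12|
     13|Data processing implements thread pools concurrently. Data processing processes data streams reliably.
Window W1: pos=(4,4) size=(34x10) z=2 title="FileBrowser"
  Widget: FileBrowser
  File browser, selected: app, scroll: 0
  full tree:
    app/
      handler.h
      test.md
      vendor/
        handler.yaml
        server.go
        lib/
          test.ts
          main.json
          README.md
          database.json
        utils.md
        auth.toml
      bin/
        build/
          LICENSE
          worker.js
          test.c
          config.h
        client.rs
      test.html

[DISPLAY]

                                      
                    ┏━━━━━━━━━━━━━━━━━
                    ┃ DialogModal     
                    ┠─────────────────
   ┏━━━━━━━━━━━━━━━━━━━━━━━━━━━━━━━━┓ 
   ┃ FileBrowser                    ┃p
   ┠────────────────────────────────┨o
   ┃> [-] app/                      ┃ 
   ┃    handler.h                   ┃ 
   ┃    test.md                     ┃┐
   ┃    [+] vendor/                 ┃│
   ┃    [+] bin/                    ┃│
   ┃    test.html                   ┃│
   ┗━━━━━━━━━━━━━━━━━━━━━━━━━━━━━━━━┛┘
                    ┃The framework mai
                    ┃                 


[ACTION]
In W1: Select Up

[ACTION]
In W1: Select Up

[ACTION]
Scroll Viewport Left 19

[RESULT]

                                      
                     ┏━━━━━━━━━━━━━━━━
                     ┃ DialogModal    
                     ┠────────────────
    ┏━━━━━━━━━━━━━━━━━━━━━━━━━━━━━━━━┓
    ┃ FileBrowser                    ┃
    ┠────────────────────────────────┨
    ┃> [-] app/                      ┃
    ┃    handler.h                   ┃
    ┃    test.md                     ┃
    ┃    [+] vendor/                 ┃
    ┃    [+] bin/                    ┃
    ┃    test.html                   ┃
    ┗━━━━━━━━━━━━━━━━━━━━━━━━━━━━━━━━┛
                     ┃The framework ma
                     ┃                


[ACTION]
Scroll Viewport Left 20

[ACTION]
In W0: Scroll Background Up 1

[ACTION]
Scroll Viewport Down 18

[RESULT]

    ┃> [-] app/                      ┃
    ┃    handler.h                   ┃
    ┃    test.md                     ┃
    ┃    [+] vendor/                 ┃
    ┃    [+] bin/                    ┃
    ┃    test.html                   ┃
    ┗━━━━━━━━━━━━━━━━━━━━━━━━━━━━━━━━┛
                     ┃The framework ma
                     ┃                
                     ┃Data processing 
                     ┃                
                     ┃                
                     ┃                
                     ┗━━━━━━━━━━━━━━━━
                                      
                                      


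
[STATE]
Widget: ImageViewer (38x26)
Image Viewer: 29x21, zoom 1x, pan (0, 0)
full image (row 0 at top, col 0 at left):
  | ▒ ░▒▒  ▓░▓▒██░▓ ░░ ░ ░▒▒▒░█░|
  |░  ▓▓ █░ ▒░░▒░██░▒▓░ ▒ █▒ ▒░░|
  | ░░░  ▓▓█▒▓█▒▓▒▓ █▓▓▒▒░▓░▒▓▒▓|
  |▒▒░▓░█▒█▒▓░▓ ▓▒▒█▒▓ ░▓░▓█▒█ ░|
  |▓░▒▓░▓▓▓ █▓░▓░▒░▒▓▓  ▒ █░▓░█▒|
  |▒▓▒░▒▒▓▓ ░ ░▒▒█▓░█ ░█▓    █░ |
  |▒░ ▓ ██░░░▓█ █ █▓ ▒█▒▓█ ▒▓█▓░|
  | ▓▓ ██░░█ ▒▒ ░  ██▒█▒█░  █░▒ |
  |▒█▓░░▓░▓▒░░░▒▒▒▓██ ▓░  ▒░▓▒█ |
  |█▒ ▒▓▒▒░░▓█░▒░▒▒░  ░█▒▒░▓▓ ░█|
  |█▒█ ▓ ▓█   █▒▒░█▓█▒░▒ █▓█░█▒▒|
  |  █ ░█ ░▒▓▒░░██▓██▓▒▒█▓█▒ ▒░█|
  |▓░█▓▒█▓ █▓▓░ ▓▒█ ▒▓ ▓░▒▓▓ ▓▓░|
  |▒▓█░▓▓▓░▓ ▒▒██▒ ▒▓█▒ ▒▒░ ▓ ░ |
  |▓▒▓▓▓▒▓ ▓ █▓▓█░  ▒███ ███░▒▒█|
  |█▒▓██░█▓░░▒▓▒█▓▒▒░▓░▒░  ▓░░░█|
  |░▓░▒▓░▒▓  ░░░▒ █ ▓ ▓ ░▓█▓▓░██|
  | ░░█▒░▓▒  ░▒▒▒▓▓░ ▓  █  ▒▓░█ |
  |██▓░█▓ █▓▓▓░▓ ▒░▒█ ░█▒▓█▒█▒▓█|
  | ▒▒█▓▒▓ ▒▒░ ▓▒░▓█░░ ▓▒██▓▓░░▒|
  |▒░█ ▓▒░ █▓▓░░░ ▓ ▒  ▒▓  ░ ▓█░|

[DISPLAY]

 ▒ ░▒▒  ▓░▓▒██░▓ ░░ ░ ░▒▒▒░█░         
░  ▓▓ █░ ▒░░▒░██░▒▓░ ▒ █▒ ▒░░         
 ░░░  ▓▓█▒▓█▒▓▒▓ █▓▓▒▒░▓░▒▓▒▓         
▒▒░▓░█▒█▒▓░▓ ▓▒▒█▒▓ ░▓░▓█▒█ ░         
▓░▒▓░▓▓▓ █▓░▓░▒░▒▓▓  ▒ █░▓░█▒         
▒▓▒░▒▒▓▓ ░ ░▒▒█▓░█ ░█▓    █░          
▒░ ▓ ██░░░▓█ █ █▓ ▒█▒▓█ ▒▓█▓░         
 ▓▓ ██░░█ ▒▒ ░  ██▒█▒█░  █░▒          
▒█▓░░▓░▓▒░░░▒▒▒▓██ ▓░  ▒░▓▒█          
█▒ ▒▓▒▒░░▓█░▒░▒▒░  ░█▒▒░▓▓ ░█         
█▒█ ▓ ▓█   █▒▒░█▓█▒░▒ █▓█░█▒▒         
  █ ░█ ░▒▓▒░░██▓██▓▒▒█▓█▒ ▒░█         
▓░█▓▒█▓ █▓▓░ ▓▒█ ▒▓ ▓░▒▓▓ ▓▓░         
▒▓█░▓▓▓░▓ ▒▒██▒ ▒▓█▒ ▒▒░ ▓ ░          
▓▒▓▓▓▒▓ ▓ █▓▓█░  ▒███ ███░▒▒█         
█▒▓██░█▓░░▒▓▒█▓▒▒░▓░▒░  ▓░░░█         
░▓░▒▓░▒▓  ░░░▒ █ ▓ ▓ ░▓█▓▓░██         
 ░░█▒░▓▒  ░▒▒▒▓▓░ ▓  █  ▒▓░█          
██▓░█▓ █▓▓▓░▓ ▒░▒█ ░█▒▓█▒█▒▓█         
 ▒▒█▓▒▓ ▒▒░ ▓▒░▓█░░ ▓▒██▓▓░░▒         
▒░█ ▓▒░ █▓▓░░░ ▓ ▒  ▒▓  ░ ▓█░         
                                      
                                      
                                      
                                      
                                      


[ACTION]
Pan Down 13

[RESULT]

▒▓█░▓▓▓░▓ ▒▒██▒ ▒▓█▒ ▒▒░ ▓ ░          
▓▒▓▓▓▒▓ ▓ █▓▓█░  ▒███ ███░▒▒█         
█▒▓██░█▓░░▒▓▒█▓▒▒░▓░▒░  ▓░░░█         
░▓░▒▓░▒▓  ░░░▒ █ ▓ ▓ ░▓█▓▓░██         
 ░░█▒░▓▒  ░▒▒▒▓▓░ ▓  █  ▒▓░█          
██▓░█▓ █▓▓▓░▓ ▒░▒█ ░█▒▓█▒█▒▓█         
 ▒▒█▓▒▓ ▒▒░ ▓▒░▓█░░ ▓▒██▓▓░░▒         
▒░█ ▓▒░ █▓▓░░░ ▓ ▒  ▒▓  ░ ▓█░         
                                      
                                      
                                      
                                      
                                      
                                      
                                      
                                      
                                      
                                      
                                      
                                      
                                      
                                      
                                      
                                      
                                      
                                      


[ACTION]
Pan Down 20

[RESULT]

                                      
                                      
                                      
                                      
                                      
                                      
                                      
                                      
                                      
                                      
                                      
                                      
                                      
                                      
                                      
                                      
                                      
                                      
                                      
                                      
                                      
                                      
                                      
                                      
                                      
                                      


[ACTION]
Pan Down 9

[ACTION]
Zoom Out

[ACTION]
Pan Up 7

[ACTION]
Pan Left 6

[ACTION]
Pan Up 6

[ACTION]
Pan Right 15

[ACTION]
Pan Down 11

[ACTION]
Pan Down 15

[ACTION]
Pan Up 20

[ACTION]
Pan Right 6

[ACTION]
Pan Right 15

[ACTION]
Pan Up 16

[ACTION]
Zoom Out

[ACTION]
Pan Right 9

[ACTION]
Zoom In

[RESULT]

▒░░▓▓▓▓  ░░██                         
█▓▓██░░██▒▒▒▒                         
█▓▓██░░██▒▒▒▒                         
▓██▒▒  ▒▒░░██                         
▓██▒▒  ▒▒░░██                         
▒▓▓▓▓  ▓▓▓▓░░                         
▒▓▓▓▓  ▓▓▓▓░░                         
▒░░  ▓▓  ░░                           
▒░░  ▓▓  ░░                           
█████░░▒▒▒▒██                         
█████░░▒▒▒▒██                         
   ▓▓░░░░░░██                         
   ▓▓░░░░░░██                         
▓██▓▓▓▓░░████                         
▓██▓▓▓▓░░████                         
   ▒▒▓▓░░██                           
   ▒▒▓▓░░██                           
▓██▒▒██▒▒▓▓██                         
▓██▒▒██▒▒▓▓██                         
███▓▓▓▓░░░░▒▒                         
███▓▓▓▓░░░░▒▒                         
   ░░  ▓▓██░░                         
   ░░  ▓▓██░░                         
                                      
                                      
                                      


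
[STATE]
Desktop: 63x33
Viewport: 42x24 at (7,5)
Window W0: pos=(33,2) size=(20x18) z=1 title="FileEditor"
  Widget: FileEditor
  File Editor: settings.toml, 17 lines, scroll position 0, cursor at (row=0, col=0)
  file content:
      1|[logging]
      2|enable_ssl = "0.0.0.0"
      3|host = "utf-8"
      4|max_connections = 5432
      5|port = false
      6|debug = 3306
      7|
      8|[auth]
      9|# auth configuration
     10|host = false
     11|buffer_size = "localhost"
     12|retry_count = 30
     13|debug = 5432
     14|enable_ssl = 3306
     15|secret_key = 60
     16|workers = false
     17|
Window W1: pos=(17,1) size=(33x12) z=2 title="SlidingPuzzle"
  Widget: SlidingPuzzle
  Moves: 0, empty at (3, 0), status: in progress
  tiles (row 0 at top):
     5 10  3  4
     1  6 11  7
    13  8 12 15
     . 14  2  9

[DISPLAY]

          ┃│  5 │ 10 │  3 │  4 │          
          ┃├────┼────┼────┼────┤          
          ┃│  1 │  6 │ 11 │  7 │          
          ┃├────┼────┼────┼────┤          
          ┃│ 13 │  8 │ 12 │ 15 │          
          ┃├────┼────┼────┼────┤          
          ┃│    │ 14 │  2 │  9 │          
          ┗━━━━━━━━━━━━━━━━━━━━━━━━━━━━━━━
                          ┃# auth configur
                          ┃host = false   
                          ┃buffer_size = "
                          ┃retry_count = 3
                          ┃debug = 5432   
                          ┃enable_ssl = 33
                          ┗━━━━━━━━━━━━━━━
                                          
                                          
                                          
                                          
                                          
                                          
                                          
                                          
                                          


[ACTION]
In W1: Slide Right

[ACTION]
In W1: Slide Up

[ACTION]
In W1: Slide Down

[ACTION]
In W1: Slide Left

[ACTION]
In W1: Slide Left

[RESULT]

          ┃│  5 │ 10 │  3 │  4 │          
          ┃├────┼────┼────┼────┤          
          ┃│  1 │  6 │ 11 │  7 │          
          ┃├────┼────┼────┼────┤          
          ┃│  8 │ 12 │    │ 15 │          
          ┃├────┼────┼────┼────┤          
          ┃│ 13 │ 14 │  2 │  9 │          
          ┗━━━━━━━━━━━━━━━━━━━━━━━━━━━━━━━
                          ┃# auth configur
                          ┃host = false   
                          ┃buffer_size = "
                          ┃retry_count = 3
                          ┃debug = 5432   
                          ┃enable_ssl = 33
                          ┗━━━━━━━━━━━━━━━
                                          
                                          
                                          
                                          
                                          
                                          
                                          
                                          
                                          


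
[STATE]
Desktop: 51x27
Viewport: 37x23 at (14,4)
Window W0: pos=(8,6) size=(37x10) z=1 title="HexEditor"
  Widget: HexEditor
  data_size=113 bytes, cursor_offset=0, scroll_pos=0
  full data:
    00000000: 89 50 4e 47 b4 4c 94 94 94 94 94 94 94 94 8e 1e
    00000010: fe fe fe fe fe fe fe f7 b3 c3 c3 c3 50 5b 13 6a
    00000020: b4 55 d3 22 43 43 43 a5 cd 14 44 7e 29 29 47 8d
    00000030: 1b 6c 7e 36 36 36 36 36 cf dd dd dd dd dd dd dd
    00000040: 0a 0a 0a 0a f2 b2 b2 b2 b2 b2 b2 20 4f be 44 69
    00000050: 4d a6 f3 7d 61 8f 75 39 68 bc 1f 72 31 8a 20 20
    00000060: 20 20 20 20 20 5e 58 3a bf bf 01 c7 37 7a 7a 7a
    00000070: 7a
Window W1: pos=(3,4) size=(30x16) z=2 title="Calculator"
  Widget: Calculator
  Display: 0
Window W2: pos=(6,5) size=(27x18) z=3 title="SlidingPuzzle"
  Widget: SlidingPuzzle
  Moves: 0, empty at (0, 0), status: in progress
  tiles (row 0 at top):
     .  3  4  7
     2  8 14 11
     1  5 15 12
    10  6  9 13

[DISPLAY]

━━━━━━━━━━━━━━━━━━┓                  
━━━━━━━━━━━━━━━━━━┓                  
gPuzzle           ┃━━━━━━━━━━━┓      
──────────────────┨           ┃      
───┬────┬────┐    ┃───────────┨      
 3 │  4 │  7 │    ┃ 4c 94 94  ┃      
───┼────┼────┤    ┃ fe fe f7  ┃      
 8 │ 14 │ 11 │    ┃ 43 43 a5  ┃      
───┼────┼────┤    ┃ 36 36 36  ┃      
 5 │ 15 │ 12 │    ┃ b2 b2 b2  ┃      
───┼────┼────┤    ┃ 8f 75 39  ┃      
 6 │  9 │ 13 │    ┃━━━━━━━━━━━┛      
───┴────┴────┘    ┃                  
0                 ┃                  
                  ┃                  
                  ┃                  
                  ┃                  
                  ┃                  
━━━━━━━━━━━━━━━━━━┛                  
                                     
                                     
                                     
                                     


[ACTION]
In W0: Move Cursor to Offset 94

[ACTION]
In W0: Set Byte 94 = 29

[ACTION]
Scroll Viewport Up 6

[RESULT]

                                     
                                     
                                     
                                     
━━━━━━━━━━━━━━━━━━┓                  
━━━━━━━━━━━━━━━━━━┓                  
gPuzzle           ┃━━━━━━━━━━━┓      
──────────────────┨           ┃      
───┬────┬────┐    ┃───────────┨      
 3 │  4 │  7 │    ┃ 4c 94 94  ┃      
───┼────┼────┤    ┃ fe fe f7  ┃      
 8 │ 14 │ 11 │    ┃ 43 43 a5  ┃      
───┼────┼────┤    ┃ 36 36 36  ┃      
 5 │ 15 │ 12 │    ┃ b2 b2 b2  ┃      
───┼────┼────┤    ┃ 8f 75 39  ┃      
 6 │  9 │ 13 │    ┃━━━━━━━━━━━┛      
───┴────┴────┘    ┃                  
0                 ┃                  
                  ┃                  
                  ┃                  
                  ┃                  
                  ┃                  
━━━━━━━━━━━━━━━━━━┛                  


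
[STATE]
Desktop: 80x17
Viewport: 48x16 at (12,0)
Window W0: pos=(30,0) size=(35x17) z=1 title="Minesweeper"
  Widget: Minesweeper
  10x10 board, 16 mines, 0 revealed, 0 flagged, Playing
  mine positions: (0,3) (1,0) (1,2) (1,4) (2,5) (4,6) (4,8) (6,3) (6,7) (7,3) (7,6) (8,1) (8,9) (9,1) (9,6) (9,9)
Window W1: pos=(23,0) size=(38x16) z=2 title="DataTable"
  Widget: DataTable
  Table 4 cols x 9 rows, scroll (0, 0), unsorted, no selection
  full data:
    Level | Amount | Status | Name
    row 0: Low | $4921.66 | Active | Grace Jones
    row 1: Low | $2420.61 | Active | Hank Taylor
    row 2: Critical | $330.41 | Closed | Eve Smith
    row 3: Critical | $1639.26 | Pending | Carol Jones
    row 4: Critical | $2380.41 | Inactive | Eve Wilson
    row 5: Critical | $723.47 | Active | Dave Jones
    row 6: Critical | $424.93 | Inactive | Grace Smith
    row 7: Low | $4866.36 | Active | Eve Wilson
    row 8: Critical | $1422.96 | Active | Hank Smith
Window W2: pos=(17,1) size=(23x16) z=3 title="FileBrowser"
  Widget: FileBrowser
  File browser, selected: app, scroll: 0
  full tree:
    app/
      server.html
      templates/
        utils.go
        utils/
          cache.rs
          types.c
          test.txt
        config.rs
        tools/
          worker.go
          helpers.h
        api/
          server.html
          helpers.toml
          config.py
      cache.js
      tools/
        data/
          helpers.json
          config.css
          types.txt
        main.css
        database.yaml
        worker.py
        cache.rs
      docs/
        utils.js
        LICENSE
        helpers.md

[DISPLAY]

           ┏━━━━━━━━━━━━━━━━━━━━━━━━━━━━━━━━━━━━
     ┏━━━━━━━━━━━━━━━━━━━━━┓                    
     ┃ FileBrowser         ┃────────────────────
     ┠─────────────────────┨ │Status  │Name     
     ┃> [-] app/           ┃─┼────────┼─────────
     ┃    server.html      ┃6│Active  │Grace Jon
     ┃    [+] templates/   ┃1│Active  │Hank Tayl
     ┃    cache.js         ┃ │Closed  │Eve Smith
     ┃    [+] tools/       ┃6│Pending │Carol Jon
     ┃    [+] docs/        ┃1│Inactive│Eve Wilso
     ┃                     ┃ │Active  │Dave Jone
     ┃                     ┃ │Inactive│Grace Smi
     ┃                     ┃6│Active  │Eve Wilso
     ┃                     ┃6│Active  │Hank Smit
     ┃                     ┃                    
     ┃                     ┃━━━━━━━━━━━━━━━━━━━━


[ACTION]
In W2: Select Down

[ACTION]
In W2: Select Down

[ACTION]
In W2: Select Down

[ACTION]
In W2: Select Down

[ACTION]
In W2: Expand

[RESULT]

           ┏━━━━━━━━━━━━━━━━━━━━━━━━━━━━━━━━━━━━
     ┏━━━━━━━━━━━━━━━━━━━━━┓                    
     ┃ FileBrowser         ┃────────────────────
     ┠─────────────────────┨ │Status  │Name     
     ┃  [-] app/           ┃─┼────────┼─────────
     ┃    server.html      ┃6│Active  │Grace Jon
     ┃    [+] templates/   ┃1│Active  │Hank Tayl
     ┃    cache.js         ┃ │Closed  │Eve Smith
     ┃  > [-] tools/       ┃6│Pending │Carol Jon
     ┃      [+] data/      ┃1│Inactive│Eve Wilso
     ┃      main.css       ┃ │Active  │Dave Jone
     ┃      database.yaml  ┃ │Inactive│Grace Smi
     ┃      worker.py      ┃6│Active  │Eve Wilso
     ┃      cache.rs       ┃6│Active  │Hank Smit
     ┃    [+] docs/        ┃                    
     ┃                     ┃━━━━━━━━━━━━━━━━━━━━
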